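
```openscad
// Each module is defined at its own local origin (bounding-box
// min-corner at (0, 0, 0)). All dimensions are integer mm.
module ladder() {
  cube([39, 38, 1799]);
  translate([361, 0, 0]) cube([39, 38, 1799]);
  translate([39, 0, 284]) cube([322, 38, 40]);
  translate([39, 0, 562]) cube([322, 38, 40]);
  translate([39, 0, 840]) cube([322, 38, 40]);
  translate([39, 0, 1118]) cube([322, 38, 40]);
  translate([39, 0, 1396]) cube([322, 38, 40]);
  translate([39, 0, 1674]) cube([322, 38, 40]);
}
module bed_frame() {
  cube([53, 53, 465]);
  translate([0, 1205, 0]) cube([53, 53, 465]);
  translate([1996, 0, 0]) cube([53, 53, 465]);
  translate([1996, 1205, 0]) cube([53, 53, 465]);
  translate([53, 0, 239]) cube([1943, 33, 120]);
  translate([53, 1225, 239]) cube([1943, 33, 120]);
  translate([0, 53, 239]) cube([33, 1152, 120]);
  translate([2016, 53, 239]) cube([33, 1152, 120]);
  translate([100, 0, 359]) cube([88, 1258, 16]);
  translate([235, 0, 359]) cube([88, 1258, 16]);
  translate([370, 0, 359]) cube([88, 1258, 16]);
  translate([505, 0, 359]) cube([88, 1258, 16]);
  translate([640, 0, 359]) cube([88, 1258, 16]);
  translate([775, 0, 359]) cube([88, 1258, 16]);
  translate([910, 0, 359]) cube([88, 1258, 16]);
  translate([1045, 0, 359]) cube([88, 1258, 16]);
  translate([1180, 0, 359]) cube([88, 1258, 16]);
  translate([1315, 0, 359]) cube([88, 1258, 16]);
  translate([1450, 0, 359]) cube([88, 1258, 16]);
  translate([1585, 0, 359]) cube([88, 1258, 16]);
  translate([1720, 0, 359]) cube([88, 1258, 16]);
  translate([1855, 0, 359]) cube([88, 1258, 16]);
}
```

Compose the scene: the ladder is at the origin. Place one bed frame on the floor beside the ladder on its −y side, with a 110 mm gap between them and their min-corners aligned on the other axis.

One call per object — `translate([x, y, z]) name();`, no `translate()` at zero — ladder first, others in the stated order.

ladder();
translate([0, -1368, 0]) bed_frame();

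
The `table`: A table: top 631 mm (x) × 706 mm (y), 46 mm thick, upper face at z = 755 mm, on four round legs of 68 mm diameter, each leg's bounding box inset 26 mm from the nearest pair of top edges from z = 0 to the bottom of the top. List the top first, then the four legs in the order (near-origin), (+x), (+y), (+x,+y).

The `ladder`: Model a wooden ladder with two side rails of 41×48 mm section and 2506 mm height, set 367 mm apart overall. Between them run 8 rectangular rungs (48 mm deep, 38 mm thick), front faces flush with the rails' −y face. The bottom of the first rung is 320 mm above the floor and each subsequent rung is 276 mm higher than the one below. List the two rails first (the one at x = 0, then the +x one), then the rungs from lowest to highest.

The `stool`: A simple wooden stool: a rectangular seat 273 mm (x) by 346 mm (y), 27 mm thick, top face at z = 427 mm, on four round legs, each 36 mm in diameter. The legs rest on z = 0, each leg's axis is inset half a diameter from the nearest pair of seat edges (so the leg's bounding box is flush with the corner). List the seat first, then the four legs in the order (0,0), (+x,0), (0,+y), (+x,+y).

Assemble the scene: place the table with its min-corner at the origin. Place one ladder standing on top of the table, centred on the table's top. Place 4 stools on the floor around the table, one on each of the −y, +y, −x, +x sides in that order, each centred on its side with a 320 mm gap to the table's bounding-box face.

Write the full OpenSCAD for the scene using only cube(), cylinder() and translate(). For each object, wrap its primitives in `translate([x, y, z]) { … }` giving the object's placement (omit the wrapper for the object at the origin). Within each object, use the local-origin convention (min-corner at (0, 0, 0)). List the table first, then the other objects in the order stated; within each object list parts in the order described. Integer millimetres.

translate([0, 0, 709]) cube([631, 706, 46]);
translate([60, 60, 0]) cylinder(h = 709, r = 34);
translate([571, 60, 0]) cylinder(h = 709, r = 34);
translate([60, 646, 0]) cylinder(h = 709, r = 34);
translate([571, 646, 0]) cylinder(h = 709, r = 34);
translate([132, 329, 755]) {
  cube([41, 48, 2506]);
  translate([326, 0, 0]) cube([41, 48, 2506]);
  translate([41, 0, 320]) cube([285, 48, 38]);
  translate([41, 0, 596]) cube([285, 48, 38]);
  translate([41, 0, 872]) cube([285, 48, 38]);
  translate([41, 0, 1148]) cube([285, 48, 38]);
  translate([41, 0, 1424]) cube([285, 48, 38]);
  translate([41, 0, 1700]) cube([285, 48, 38]);
  translate([41, 0, 1976]) cube([285, 48, 38]);
  translate([41, 0, 2252]) cube([285, 48, 38]);
}
translate([179, -666, 0]) {
  translate([0, 0, 400]) cube([273, 346, 27]);
  translate([18, 18, 0]) cylinder(h = 400, r = 18);
  translate([255, 18, 0]) cylinder(h = 400, r = 18);
  translate([18, 328, 0]) cylinder(h = 400, r = 18);
  translate([255, 328, 0]) cylinder(h = 400, r = 18);
}
translate([179, 1026, 0]) {
  translate([0, 0, 400]) cube([273, 346, 27]);
  translate([18, 18, 0]) cylinder(h = 400, r = 18);
  translate([255, 18, 0]) cylinder(h = 400, r = 18);
  translate([18, 328, 0]) cylinder(h = 400, r = 18);
  translate([255, 328, 0]) cylinder(h = 400, r = 18);
}
translate([-593, 180, 0]) {
  translate([0, 0, 400]) cube([273, 346, 27]);
  translate([18, 18, 0]) cylinder(h = 400, r = 18);
  translate([255, 18, 0]) cylinder(h = 400, r = 18);
  translate([18, 328, 0]) cylinder(h = 400, r = 18);
  translate([255, 328, 0]) cylinder(h = 400, r = 18);
}
translate([951, 180, 0]) {
  translate([0, 0, 400]) cube([273, 346, 27]);
  translate([18, 18, 0]) cylinder(h = 400, r = 18);
  translate([255, 18, 0]) cylinder(h = 400, r = 18);
  translate([18, 328, 0]) cylinder(h = 400, r = 18);
  translate([255, 328, 0]) cylinder(h = 400, r = 18);
}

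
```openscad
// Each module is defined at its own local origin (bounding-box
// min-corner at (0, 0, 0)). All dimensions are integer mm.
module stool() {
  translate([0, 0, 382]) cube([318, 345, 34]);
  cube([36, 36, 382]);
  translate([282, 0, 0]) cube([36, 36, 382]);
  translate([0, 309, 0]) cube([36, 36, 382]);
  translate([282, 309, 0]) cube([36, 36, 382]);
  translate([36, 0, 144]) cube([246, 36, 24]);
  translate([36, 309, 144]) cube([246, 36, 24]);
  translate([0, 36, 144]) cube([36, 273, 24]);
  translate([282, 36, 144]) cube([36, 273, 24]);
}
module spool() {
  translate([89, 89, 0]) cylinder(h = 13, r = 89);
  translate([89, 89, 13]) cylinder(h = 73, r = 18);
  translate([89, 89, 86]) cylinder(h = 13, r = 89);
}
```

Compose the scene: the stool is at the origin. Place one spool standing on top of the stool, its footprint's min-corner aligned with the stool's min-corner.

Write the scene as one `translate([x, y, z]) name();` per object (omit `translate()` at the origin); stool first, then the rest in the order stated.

stool();
translate([0, 0, 416]) spool();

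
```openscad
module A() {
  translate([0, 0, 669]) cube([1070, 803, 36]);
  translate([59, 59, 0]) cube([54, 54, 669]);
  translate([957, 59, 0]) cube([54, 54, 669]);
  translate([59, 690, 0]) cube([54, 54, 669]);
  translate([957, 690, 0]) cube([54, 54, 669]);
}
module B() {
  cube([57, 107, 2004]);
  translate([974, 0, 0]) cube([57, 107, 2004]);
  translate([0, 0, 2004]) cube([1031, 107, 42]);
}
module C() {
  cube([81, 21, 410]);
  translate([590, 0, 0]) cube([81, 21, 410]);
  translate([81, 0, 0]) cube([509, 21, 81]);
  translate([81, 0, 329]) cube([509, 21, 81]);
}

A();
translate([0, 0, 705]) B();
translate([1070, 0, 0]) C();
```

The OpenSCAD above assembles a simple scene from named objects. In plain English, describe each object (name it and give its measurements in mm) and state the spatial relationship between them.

A is a rectangular dining table. The top is 1070×803×36 mm with its upper surface at z = 705 mm. It stands on four 54×54 mm square legs, each inset 59 mm from the nearest pair of top edges, running from the floor to the underside of the top.

B is a door frame. The clear opening is 917 mm wide and 2004 mm high. Two 57 mm wide jambs, 107 mm deep, stand either side of the opening from the floor to the top of the opening. A 42 mm thick head sits across the top of both jambs, spanning the full outside width of the frame.

C is a picture frame with a 509×248 mm rectangular opening (x by z) and a uniform 81 mm border on every side. Frame depth is 21 mm along y. It is built from two vertical stiles running the full outside height and two horizontal rails spanning the gap between the stiles.

The door frame is on top of the table. The picture frame is against the table's +x side, with their −y faces flush.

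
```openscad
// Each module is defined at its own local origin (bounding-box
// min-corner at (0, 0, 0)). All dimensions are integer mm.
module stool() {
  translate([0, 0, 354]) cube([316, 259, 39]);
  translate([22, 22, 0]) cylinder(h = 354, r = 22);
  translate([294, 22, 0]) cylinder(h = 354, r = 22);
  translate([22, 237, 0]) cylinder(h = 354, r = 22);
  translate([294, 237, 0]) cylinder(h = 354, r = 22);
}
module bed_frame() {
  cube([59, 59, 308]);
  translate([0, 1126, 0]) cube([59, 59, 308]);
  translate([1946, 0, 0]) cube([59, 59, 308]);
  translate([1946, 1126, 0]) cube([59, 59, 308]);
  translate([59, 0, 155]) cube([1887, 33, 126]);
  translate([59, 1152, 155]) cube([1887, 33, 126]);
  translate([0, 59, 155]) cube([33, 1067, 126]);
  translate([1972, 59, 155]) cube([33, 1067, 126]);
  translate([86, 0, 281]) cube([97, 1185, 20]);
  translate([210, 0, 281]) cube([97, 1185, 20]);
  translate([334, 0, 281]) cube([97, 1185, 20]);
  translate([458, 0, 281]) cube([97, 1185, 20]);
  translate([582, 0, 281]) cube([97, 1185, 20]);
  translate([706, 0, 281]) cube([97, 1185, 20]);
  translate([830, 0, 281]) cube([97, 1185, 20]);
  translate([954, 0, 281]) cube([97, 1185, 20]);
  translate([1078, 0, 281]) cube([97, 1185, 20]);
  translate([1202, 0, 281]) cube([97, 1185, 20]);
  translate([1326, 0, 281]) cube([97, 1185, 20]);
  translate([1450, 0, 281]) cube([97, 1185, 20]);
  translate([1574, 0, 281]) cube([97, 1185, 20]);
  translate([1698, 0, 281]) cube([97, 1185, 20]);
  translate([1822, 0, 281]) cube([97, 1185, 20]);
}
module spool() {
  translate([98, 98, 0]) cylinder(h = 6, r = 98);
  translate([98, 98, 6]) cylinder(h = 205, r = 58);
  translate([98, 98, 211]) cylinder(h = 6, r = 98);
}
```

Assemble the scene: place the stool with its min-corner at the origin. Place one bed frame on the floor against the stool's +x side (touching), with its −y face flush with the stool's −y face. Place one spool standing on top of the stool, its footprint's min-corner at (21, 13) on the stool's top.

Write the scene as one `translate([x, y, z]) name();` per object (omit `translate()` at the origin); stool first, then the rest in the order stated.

stool();
translate([316, 0, 0]) bed_frame();
translate([21, 13, 393]) spool();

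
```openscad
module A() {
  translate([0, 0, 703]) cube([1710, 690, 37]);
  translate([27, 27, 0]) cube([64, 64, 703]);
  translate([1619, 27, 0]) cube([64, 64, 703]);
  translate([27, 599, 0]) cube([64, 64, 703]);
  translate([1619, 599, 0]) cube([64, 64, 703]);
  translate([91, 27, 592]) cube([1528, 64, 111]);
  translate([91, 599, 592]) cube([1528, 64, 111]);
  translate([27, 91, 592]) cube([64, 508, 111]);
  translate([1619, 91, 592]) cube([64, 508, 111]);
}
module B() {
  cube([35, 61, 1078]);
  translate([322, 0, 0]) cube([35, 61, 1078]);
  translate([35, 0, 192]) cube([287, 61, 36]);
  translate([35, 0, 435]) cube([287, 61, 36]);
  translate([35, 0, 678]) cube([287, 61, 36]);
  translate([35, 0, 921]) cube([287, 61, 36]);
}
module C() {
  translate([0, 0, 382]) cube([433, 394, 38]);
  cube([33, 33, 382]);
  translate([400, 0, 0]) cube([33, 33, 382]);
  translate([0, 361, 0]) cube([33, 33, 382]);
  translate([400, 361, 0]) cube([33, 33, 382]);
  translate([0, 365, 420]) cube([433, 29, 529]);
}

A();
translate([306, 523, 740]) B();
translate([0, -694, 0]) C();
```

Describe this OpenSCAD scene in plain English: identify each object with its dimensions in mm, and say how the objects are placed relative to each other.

A is a table: top 1710 mm (x) × 690 mm (y), 37 mm thick, upper face at z = 740 mm, on four 64×64 mm square legs, each inset 27 mm from the nearest pair of top edges, running from z = 0 to the bottom of the top. Four apron rails, 64 mm thick and 111 mm tall, run between adjacent legs with their top edges flush with the underside of the top and their outer faces flush with the legs' outer faces.

B is a straight ladder. Two 35×61 mm vertical rails, 1078 mm tall, stand 357 mm apart (outside-to-outside) with their front faces coplanar on the −y side. 4 rungs, each 61 mm deep and 36 mm tall, span between the inner faces of the rails, front faces flush with the rails. The lowest rung's underside is at z = 192 mm and rungs are spaced 243 mm apart (underside to underside).

C is a chair: 433×394 mm seat, 38 mm thick, top at z = 420 mm, on four 33 mm square corner legs flush with the seat edges. A 29 mm thick backrest slab spans the full seat width, extending 529 mm above the seat top, its back face flush with the seat's +y edge.

The ladder is on top of the table. The chair is on the floor beside the table on its −y side.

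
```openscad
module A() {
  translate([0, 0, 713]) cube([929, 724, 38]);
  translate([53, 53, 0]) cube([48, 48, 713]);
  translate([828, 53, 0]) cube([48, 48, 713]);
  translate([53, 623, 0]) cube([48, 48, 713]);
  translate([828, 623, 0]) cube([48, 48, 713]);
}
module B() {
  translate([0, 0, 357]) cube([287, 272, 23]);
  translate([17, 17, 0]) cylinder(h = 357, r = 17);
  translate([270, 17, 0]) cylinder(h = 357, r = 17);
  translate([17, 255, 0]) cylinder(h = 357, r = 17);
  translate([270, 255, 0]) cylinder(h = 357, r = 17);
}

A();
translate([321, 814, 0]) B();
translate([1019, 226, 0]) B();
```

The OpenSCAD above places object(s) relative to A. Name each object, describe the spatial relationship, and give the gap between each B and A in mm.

A is a table. B is a stool. Two stools sit around the table at the +y, +x sides. The gap between each stool and the table is 90 mm.

Each stool's nearest face is 90 mm from the table's bounding box.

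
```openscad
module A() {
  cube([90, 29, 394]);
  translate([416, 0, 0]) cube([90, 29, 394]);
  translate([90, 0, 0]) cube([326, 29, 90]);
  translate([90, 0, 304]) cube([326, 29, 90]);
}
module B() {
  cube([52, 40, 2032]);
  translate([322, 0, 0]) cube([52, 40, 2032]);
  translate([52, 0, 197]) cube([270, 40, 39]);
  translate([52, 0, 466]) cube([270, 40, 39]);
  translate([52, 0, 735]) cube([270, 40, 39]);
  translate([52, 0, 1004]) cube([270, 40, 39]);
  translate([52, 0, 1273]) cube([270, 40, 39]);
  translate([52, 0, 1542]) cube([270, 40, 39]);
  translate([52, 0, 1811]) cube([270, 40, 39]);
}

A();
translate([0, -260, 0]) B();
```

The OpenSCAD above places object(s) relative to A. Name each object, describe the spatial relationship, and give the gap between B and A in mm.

The ladder's nearest face is 220 mm from the picture frame's −y face.

A is a picture frame. B is a ladder. The ladder is on the floor beside the picture frame on its −y side. The gap between the ladder and the picture frame is 220 mm.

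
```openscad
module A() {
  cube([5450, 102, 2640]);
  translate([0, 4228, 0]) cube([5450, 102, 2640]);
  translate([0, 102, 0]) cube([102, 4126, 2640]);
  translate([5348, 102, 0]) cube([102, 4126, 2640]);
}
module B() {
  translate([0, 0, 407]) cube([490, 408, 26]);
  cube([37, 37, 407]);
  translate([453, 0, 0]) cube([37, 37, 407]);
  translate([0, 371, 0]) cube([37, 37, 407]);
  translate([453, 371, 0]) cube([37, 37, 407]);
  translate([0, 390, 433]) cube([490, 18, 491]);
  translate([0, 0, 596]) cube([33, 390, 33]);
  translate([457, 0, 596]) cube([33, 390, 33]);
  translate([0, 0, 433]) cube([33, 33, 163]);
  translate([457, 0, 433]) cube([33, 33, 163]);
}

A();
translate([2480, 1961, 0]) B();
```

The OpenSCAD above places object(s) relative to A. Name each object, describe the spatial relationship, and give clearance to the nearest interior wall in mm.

A is a house frame. B is a chair. The chair sits inside the house frame, centred. The clearance to the nearest interior wall is 1859 mm.

Clearances: x = 2378, y = 1859; minimum 1859 mm.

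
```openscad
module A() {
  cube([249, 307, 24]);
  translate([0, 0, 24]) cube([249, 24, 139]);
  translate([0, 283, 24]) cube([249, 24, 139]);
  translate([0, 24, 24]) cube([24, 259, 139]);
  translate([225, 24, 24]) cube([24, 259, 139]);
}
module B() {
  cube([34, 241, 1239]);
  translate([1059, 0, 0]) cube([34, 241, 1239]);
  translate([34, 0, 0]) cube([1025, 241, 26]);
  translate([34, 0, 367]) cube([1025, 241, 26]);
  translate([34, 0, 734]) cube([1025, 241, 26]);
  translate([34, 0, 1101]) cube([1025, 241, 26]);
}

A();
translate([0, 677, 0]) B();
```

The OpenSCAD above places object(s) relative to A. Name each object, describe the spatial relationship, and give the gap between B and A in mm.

The bookshelf's nearest face is 370 mm from the open box's +y face.

A is an open box. B is a bookshelf. The bookshelf is on the floor beside the open box on its +y side. The gap between the bookshelf and the open box is 370 mm.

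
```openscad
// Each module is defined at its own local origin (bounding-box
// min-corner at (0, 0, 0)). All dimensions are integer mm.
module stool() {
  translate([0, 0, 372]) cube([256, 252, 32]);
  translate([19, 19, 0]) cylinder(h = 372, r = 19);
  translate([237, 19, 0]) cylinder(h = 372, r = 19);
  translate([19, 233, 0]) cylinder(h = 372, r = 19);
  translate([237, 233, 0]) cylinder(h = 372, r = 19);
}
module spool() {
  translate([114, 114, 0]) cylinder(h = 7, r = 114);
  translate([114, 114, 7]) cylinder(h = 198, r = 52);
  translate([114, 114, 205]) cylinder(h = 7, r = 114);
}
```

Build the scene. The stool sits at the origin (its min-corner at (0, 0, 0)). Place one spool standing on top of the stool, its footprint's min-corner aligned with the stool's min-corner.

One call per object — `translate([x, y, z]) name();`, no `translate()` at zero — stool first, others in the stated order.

stool();
translate([0, 0, 404]) spool();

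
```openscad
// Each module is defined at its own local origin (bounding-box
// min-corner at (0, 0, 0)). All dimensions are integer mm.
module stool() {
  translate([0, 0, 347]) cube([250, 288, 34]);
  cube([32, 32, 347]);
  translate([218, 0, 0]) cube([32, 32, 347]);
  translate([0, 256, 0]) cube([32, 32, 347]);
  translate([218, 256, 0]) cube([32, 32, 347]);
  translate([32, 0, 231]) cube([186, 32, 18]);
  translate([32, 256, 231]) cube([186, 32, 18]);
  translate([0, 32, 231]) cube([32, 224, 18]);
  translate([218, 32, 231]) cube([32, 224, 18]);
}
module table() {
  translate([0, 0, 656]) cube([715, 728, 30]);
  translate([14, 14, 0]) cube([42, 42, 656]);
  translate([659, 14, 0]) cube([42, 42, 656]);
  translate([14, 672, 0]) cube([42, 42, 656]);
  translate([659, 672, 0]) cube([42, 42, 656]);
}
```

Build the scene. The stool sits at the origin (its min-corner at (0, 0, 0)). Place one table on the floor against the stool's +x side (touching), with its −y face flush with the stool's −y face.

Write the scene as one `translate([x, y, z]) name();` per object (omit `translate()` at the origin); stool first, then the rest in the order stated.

stool();
translate([250, 0, 0]) table();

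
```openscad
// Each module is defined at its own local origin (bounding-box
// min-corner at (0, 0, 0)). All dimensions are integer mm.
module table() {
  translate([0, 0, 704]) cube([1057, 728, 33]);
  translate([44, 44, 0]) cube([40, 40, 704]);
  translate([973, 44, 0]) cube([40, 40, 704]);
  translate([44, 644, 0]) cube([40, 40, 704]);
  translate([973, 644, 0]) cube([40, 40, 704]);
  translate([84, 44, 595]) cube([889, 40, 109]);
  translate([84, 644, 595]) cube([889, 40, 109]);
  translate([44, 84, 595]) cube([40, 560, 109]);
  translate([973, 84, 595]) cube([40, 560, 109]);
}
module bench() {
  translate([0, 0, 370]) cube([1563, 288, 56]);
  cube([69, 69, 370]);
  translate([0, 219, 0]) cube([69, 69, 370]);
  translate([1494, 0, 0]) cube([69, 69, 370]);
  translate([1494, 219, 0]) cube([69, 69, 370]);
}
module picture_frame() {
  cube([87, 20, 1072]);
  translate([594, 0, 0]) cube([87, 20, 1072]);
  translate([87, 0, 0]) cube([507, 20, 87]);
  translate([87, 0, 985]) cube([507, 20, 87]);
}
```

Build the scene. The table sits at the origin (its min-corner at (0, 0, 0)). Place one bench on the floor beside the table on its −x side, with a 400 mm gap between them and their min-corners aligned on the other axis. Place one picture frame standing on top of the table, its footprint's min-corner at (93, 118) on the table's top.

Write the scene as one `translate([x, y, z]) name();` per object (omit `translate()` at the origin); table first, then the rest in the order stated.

table();
translate([-1963, 0, 0]) bench();
translate([93, 118, 737]) picture_frame();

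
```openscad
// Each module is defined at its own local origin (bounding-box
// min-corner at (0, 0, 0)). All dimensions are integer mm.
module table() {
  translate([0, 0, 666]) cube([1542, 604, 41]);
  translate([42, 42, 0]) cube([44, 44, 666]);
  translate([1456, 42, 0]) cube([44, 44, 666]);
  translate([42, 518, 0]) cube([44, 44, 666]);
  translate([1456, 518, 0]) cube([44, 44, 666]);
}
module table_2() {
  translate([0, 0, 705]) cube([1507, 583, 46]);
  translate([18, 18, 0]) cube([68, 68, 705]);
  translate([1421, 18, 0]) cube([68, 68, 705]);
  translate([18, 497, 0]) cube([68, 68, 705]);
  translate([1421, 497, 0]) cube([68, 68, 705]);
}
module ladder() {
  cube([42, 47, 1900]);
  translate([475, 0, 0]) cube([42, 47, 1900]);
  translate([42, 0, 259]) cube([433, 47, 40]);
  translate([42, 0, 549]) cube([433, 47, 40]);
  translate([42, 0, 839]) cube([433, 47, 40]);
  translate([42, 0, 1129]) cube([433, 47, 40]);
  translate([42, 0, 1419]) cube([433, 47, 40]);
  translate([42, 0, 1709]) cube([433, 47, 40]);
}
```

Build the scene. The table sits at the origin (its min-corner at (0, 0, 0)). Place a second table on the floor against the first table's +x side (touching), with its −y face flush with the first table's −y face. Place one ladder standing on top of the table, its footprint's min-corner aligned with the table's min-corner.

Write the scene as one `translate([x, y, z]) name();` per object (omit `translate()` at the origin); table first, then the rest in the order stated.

table();
translate([1542, 0, 0]) table_2();
translate([0, 0, 707]) ladder();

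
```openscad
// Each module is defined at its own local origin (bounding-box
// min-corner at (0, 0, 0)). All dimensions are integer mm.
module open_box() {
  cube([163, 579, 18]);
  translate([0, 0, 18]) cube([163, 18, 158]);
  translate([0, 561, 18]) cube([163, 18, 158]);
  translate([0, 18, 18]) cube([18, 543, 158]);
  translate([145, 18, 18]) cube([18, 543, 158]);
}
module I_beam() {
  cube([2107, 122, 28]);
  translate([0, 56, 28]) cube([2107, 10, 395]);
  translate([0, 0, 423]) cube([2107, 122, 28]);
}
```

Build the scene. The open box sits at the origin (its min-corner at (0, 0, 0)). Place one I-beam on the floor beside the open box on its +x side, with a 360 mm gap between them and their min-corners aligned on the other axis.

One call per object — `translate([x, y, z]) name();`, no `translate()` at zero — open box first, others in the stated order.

open_box();
translate([523, 0, 0]) I_beam();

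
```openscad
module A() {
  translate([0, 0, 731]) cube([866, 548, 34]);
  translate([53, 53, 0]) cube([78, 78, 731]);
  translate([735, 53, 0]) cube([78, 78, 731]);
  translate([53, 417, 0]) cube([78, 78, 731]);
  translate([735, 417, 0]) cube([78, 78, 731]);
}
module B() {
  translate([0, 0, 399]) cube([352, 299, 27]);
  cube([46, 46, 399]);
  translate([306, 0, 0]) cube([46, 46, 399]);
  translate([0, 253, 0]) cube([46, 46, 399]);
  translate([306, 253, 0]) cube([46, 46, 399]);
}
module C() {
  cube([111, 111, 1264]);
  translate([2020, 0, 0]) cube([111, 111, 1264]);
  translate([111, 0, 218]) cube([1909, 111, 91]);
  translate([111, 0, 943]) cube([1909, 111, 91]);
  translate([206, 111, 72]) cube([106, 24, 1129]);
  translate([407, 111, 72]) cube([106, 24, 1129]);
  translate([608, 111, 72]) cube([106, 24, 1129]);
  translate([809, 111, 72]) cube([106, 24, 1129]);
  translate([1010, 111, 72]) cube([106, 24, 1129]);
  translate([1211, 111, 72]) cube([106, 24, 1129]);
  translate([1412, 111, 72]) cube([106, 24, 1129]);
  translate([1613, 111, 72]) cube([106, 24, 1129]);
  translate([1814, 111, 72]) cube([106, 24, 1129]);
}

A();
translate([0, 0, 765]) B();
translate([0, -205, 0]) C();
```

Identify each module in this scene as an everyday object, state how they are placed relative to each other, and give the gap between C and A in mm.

The fence section's nearest face is 70 mm from the table's −y face.

A is a table. B is a stool. C is a fence section. The stool is on top of the table. The fence section is on the floor beside the table on its −y side. The gap between the fence section and the table is 70 mm.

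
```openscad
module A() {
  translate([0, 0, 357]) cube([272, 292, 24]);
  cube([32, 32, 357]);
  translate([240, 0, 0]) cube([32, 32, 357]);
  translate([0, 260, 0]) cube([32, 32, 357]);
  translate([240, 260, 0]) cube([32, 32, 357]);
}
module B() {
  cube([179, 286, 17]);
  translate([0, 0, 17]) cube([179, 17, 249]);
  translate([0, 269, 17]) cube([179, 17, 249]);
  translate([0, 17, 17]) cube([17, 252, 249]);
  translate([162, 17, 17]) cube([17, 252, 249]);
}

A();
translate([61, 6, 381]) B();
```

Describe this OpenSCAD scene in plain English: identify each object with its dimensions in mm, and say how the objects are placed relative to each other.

A is a four-legged stool. The seat is 272×292 mm, 24 mm thick, top at z = 381 mm. It stands on four square legs, each 32×32 mm in cross-section, from z = 0 to the seat underside, each flush with a corner of the seat.

B is an open-topped rectangular box: outside dimensions 179×286×266 mm, with a uniform wall and base thickness of 17 mm. The base is a full 179×286 slab on the floor; four walls sit on top of the base. The front and back walls (the −y and +y sides) span the full width; the two side walls fit between them.

The open box is on top of the stool.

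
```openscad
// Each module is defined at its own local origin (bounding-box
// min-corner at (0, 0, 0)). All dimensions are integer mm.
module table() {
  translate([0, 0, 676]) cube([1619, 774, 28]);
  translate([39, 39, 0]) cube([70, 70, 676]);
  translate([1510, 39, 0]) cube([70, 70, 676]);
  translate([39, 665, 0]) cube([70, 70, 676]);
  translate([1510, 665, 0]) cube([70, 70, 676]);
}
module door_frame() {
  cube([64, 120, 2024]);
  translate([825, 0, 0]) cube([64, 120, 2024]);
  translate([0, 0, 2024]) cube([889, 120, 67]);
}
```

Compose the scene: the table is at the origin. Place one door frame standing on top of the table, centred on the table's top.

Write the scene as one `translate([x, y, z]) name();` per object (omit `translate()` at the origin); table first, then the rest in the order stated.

table();
translate([365, 327, 704]) door_frame();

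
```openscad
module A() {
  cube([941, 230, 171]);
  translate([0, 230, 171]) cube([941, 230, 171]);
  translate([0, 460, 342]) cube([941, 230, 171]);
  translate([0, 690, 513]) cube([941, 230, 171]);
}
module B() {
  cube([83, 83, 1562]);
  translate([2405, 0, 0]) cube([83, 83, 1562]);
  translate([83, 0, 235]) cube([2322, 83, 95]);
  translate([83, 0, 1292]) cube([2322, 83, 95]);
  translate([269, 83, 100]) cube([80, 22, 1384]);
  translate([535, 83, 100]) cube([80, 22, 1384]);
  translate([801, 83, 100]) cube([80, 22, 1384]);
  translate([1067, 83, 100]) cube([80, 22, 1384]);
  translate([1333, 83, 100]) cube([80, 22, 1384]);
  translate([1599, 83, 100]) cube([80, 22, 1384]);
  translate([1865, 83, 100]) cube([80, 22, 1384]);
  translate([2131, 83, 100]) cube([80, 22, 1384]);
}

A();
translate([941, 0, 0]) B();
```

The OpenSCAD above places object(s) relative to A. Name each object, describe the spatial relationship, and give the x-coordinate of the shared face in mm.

A is a staircase. B is a fence section. The fence section is against the staircase's +x side, with their −y faces flush. The x-coordinate of the shared face is 941 mm.

The staircase's +x face and the fence section's −x face are both at x = 941 mm.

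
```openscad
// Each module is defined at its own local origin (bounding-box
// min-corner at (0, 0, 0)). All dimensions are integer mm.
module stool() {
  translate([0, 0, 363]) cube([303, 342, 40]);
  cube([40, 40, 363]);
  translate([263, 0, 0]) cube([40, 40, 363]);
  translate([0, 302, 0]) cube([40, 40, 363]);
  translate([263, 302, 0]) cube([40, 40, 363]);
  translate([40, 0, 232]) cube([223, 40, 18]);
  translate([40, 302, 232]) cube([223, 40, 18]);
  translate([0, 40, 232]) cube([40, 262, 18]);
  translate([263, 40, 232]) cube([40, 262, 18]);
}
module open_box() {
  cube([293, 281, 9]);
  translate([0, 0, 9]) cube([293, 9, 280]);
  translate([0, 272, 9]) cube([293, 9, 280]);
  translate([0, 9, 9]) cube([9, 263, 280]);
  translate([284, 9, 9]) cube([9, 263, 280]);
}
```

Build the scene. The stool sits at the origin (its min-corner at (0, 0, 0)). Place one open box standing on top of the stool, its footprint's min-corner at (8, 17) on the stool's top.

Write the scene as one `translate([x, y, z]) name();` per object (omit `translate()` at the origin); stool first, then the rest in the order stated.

stool();
translate([8, 17, 403]) open_box();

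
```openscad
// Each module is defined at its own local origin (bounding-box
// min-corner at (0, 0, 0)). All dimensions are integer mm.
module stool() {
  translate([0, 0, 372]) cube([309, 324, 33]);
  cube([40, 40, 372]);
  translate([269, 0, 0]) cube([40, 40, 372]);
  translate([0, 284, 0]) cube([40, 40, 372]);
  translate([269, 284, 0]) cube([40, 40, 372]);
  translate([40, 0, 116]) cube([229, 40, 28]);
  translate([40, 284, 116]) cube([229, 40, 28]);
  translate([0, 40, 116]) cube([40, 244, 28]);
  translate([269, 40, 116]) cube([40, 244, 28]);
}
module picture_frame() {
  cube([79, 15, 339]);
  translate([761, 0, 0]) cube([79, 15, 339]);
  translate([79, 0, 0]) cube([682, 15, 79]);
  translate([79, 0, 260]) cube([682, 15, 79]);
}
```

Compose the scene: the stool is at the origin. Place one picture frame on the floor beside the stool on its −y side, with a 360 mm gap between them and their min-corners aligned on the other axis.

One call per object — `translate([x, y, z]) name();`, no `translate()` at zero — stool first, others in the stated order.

stool();
translate([0, -375, 0]) picture_frame();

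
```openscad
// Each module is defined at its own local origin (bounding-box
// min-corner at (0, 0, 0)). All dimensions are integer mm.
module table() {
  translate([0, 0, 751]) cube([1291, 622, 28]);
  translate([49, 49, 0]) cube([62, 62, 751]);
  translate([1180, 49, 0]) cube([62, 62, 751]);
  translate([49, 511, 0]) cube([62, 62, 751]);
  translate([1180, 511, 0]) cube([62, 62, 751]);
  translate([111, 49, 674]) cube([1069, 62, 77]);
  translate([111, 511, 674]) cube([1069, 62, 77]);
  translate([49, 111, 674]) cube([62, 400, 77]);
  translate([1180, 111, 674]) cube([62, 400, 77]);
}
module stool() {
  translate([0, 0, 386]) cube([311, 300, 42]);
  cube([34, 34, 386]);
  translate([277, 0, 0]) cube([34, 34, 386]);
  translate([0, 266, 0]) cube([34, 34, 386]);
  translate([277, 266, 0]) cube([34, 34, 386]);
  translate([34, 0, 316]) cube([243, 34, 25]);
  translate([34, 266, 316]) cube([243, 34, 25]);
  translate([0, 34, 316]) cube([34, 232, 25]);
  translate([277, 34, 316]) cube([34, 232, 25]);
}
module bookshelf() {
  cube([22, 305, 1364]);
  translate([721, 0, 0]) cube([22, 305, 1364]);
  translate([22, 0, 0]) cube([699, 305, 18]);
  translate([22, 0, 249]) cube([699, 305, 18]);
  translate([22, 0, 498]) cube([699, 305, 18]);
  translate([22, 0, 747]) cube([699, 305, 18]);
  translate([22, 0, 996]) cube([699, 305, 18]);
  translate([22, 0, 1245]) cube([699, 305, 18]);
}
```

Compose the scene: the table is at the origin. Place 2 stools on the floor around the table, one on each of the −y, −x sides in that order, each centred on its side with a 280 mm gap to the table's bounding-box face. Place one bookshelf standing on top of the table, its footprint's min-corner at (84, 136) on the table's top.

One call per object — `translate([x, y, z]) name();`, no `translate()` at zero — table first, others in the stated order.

table();
translate([490, -580, 0]) stool();
translate([-591, 161, 0]) stool();
translate([84, 136, 779]) bookshelf();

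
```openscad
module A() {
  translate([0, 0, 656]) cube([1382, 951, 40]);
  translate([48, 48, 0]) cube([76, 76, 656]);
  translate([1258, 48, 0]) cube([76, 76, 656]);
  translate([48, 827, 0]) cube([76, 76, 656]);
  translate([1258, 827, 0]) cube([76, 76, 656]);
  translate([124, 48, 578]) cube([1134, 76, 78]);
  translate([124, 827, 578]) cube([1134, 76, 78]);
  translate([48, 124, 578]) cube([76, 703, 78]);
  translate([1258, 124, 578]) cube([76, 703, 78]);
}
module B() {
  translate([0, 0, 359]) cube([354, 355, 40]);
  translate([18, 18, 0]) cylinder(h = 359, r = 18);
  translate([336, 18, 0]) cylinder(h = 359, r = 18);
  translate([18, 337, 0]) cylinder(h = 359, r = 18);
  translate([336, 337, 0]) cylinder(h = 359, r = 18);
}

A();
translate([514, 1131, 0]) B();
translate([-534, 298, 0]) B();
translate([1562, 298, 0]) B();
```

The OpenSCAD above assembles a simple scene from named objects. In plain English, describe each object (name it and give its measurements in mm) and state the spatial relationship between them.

A is a table with a 1382×951 mm rectangular top, 40 mm thick, top surface at z = 696 mm, supported by four 76×76 mm square legs, each inset 48 mm from the nearest pair of top edges, running from the floor. Four apron rails, 76 mm thick and 78 mm tall, run between adjacent legs with their top edges flush with the underside of the top and their outer faces flush with the legs' outer faces.

B is a simple wooden stool: a rectangular seat 354 mm (x) by 355 mm (y), 40 mm thick, top face at z = 399 mm, on four round legs, each 36 mm in diameter. The legs rest on z = 0, each leg's axis is inset half a diameter from the nearest pair of seat edges (so the leg's bounding box is flush with the corner).

Three stools sit around the table at the +y, −x, +x sides.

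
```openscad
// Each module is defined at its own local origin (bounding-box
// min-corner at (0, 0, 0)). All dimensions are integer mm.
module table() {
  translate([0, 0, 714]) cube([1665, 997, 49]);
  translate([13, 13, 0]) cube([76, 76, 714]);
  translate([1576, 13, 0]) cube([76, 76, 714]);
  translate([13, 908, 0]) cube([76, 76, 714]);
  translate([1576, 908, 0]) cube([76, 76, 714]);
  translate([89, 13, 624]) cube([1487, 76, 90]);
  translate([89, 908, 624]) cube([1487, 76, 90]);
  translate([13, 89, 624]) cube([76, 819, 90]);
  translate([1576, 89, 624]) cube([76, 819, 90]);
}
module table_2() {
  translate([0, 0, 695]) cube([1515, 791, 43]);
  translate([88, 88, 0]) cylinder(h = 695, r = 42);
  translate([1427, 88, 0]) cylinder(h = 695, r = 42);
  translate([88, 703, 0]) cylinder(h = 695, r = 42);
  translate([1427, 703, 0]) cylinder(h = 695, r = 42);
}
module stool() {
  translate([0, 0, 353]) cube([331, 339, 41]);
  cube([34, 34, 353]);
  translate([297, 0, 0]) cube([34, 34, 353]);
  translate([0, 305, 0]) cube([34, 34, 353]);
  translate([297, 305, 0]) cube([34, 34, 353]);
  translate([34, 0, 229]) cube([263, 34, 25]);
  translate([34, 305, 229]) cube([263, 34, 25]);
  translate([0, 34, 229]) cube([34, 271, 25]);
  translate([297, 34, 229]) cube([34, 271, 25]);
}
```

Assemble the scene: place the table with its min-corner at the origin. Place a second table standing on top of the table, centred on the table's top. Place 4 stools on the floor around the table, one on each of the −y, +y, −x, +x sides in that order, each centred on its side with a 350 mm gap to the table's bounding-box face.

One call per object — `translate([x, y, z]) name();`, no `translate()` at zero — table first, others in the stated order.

table();
translate([75, 103, 763]) table_2();
translate([667, -689, 0]) stool();
translate([667, 1347, 0]) stool();
translate([-681, 329, 0]) stool();
translate([2015, 329, 0]) stool();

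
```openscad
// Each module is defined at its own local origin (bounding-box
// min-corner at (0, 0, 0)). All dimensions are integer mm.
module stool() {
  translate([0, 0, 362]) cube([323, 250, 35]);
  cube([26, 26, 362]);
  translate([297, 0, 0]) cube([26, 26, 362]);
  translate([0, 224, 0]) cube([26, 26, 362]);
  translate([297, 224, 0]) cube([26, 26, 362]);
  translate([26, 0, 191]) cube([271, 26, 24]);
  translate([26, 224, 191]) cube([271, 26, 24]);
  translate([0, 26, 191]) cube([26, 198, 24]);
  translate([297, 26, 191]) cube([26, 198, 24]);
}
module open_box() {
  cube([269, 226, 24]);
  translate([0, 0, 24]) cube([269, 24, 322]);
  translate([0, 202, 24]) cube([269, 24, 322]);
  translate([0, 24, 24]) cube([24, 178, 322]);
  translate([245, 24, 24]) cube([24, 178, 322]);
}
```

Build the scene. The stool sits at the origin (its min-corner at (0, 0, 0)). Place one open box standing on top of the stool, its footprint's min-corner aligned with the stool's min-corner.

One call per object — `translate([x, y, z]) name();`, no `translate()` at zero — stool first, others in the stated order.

stool();
translate([0, 0, 397]) open_box();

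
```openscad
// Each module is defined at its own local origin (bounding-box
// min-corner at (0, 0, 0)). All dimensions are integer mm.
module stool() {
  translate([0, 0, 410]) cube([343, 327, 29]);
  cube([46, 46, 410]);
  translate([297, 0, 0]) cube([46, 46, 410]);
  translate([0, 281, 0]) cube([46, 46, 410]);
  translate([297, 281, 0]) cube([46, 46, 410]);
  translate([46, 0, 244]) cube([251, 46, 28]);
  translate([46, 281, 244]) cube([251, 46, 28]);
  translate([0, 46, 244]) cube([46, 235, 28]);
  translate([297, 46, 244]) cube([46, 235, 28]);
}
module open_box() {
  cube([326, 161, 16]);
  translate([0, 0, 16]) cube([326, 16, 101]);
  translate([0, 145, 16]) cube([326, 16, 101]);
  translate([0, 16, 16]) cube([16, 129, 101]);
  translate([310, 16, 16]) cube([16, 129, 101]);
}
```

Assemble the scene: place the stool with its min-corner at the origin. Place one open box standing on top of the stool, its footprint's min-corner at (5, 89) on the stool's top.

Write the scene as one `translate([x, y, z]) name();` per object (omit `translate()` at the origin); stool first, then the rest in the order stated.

stool();
translate([5, 89, 439]) open_box();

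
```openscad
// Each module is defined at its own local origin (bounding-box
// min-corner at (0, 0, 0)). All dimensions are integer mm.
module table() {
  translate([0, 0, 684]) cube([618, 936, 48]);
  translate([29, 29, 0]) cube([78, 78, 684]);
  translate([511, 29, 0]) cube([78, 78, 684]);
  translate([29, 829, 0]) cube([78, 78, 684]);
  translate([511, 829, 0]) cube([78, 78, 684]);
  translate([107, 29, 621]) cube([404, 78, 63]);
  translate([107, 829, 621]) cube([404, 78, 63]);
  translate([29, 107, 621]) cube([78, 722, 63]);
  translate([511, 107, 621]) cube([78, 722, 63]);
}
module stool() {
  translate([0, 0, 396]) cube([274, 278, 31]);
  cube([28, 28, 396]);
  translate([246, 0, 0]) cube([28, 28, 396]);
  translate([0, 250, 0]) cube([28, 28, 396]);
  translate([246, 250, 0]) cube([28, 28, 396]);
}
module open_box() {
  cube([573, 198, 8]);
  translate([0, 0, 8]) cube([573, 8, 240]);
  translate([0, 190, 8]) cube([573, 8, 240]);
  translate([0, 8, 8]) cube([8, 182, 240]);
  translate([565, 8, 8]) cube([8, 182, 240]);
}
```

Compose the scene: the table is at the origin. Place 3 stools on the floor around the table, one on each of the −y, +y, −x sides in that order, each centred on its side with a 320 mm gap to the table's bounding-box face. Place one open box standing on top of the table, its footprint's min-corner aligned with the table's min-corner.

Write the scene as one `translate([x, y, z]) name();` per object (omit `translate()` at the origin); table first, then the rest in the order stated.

table();
translate([172, -598, 0]) stool();
translate([172, 1256, 0]) stool();
translate([-594, 329, 0]) stool();
translate([0, 0, 732]) open_box();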